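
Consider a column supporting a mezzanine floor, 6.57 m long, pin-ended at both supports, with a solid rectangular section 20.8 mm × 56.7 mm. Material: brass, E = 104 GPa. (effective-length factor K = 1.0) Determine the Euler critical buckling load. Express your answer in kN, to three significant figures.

P_cr ≈ 1.01 kN

Buckling occurs about the weak axis: I_min = h·b³/12 with b = 20.8 mm (the shorter side).
I_min = 56.7×20.8³/12 = 4.252×10^4 mm⁴
I = 4.252×10^4 mm⁴ = 4.252×10^-8 m⁴
Effective length L_e = K·L = 1 × 6.57 = 6.570 m
P_cr = π²EI / L_e² = π² × 104×10⁹ × 4.252×10^-8 / 6.570² = 1.011×10^3 N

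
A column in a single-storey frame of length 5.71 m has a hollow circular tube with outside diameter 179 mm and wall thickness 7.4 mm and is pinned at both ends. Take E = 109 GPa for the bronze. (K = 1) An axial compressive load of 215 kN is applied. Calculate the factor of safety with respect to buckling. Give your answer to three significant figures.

Inner diameter d_i = 179 − 2×7.4 = 164.2 mm
I = π(d_o⁴ − d_i⁴)/64 = π(179⁴ − 164.2⁴)/64 = 1.471×10^7 mm⁴
I = 1.471×10^7 mm⁴ = 1.471×10^-5 m⁴
Effective length L_e = K·L = 1 × 5.71 = 5.710 m
P_cr = π²EI / L_e² = π² × 109×10⁹ × 1.471×10^-5 / 5.710² = 4.854×10^5 N
Factor of safety n = P_cr / P = 485.41 / 215 = 2.26

n ≈ 2.26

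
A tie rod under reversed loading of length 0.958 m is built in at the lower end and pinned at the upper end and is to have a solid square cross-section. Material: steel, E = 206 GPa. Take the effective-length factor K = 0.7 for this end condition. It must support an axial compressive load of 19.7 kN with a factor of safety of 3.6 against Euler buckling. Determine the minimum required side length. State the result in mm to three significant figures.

Required P_cr = n·P = 3.6 × 19.7 = 70.92 kN
L_e = K·L = 0.7 × 0.958 = 0.6706 m
Required I = P_cr·L_e²/(π²E) = 7.092×10^4 × 0.6706² / (π² × 2.06×10^11) = 1.569×10^-8 m⁴
I_req = 1.569×10^4 mm⁴
Solid square: I = a⁴/12  ⇒  a = (12I)^(1/4) = (12×1.569×10^4)^(1/4) = 20.8 mm

a ≈ 20.8 mm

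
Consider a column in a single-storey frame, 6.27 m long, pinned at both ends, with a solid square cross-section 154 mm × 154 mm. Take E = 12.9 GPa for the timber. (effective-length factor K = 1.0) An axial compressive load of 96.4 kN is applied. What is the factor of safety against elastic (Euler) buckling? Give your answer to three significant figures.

I = a⁴/12 = 154⁴/12 = 4.687×10^7 mm⁴
I = 4.687×10^7 mm⁴ = 4.687×10^-5 m⁴
Effective length L_e = K·L = 1 × 6.27 = 6.270 m
P_cr = π²EI / L_e² = π² × 12.9×10⁹ × 4.687×10^-5 / 6.270² = 1.518×10^5 N
Factor of safety n = P_cr / P = 151.79 / 96.4 = 1.57

n ≈ 1.57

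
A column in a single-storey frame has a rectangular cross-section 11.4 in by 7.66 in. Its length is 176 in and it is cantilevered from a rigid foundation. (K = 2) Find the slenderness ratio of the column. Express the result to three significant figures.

Buckling occurs about the weak axis: I_min = h·b³/12 with b = 7.66 in (the shorter side).
I_min = 11.4×7.66³/12 = 427.0 in⁴
A = 87.32 in²;  r_min = √(I/A) = √(427.0/87.32) = 2.211 in
L_e = K·L = 2 × 176 = 352.0 in
λ = L_e / r_min = 352.00 / 2.211 = 159

λ ≈ 159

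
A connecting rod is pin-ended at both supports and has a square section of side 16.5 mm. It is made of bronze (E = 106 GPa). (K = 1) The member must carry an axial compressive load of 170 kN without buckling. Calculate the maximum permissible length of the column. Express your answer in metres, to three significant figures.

L_max ≈ 0.195 m

I = a⁴/12 = 16.5⁴/12 = 6.177×10^3 mm⁴
I = 6.177×10^-9 m⁴
At the buckling limit P_cr = P = 1.700×10^5 N
From P_cr = π²EI/(K·L)²:  L = (1/K)·√(π²EI/P_cr) = (1/1)·√(π²×1.06×10^11×6.177×10^-9/1.700×10^5)
L = 0.195 m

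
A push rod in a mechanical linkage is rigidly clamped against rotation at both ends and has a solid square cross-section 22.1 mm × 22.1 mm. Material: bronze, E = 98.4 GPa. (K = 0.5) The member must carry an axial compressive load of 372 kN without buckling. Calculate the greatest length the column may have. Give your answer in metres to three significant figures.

I = a⁴/12 = 22.1⁴/12 = 1.988×10^4 mm⁴
I = 1.988×10^-8 m⁴
At the buckling limit P_cr = P = 3.720×10^5 N
From P_cr = π²EI/(K·L)²:  L = (1/K)·√(π²EI/P_cr) = (1/0.5)·√(π²×9.84×10^10×1.988×10^-8/3.720×10^5)
L = 0.456 m

L_max ≈ 0.456 m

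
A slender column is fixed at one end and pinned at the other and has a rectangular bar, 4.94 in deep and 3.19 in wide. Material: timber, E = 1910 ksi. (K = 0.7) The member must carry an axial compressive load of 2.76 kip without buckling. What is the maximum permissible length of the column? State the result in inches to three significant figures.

L_max ≈ 432 in

Buckling occurs about the weak axis: I_min = h·b³/12 with b = 3.19 in (the shorter side).
I_min = 4.94×3.19³/12 = 13.36 in⁴
At the buckling limit P_cr = P = 2.760×10^3 lb
From P_cr = π²EI/(K·L)²:  L = (1/K)·√(π²EI/P_cr) = (1/0.7)·√(π²×1.91×10^6×13.36/2.760×10^3)
L = 432 in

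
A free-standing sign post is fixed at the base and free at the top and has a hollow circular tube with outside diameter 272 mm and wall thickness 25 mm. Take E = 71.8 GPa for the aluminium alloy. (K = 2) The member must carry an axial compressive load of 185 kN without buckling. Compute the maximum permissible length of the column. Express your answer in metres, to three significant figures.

Inner diameter d_i = 272 − 2×25 = 222.0 mm
I = π(d_o⁴ − d_i⁴)/64 = π(272⁴ − 222.0⁴)/64 = 1.495×10^8 mm⁴
I = 1.495×10^-4 m⁴
At the buckling limit P_cr = P = 1.850×10^5 N
From P_cr = π²EI/(K·L)²:  L = (1/K)·√(π²EI/P_cr) = (1/2)·√(π²×7.18×10^10×1.495×10^-4/1.850×10^5)
L = 12.0 m

L_max ≈ 12.0 m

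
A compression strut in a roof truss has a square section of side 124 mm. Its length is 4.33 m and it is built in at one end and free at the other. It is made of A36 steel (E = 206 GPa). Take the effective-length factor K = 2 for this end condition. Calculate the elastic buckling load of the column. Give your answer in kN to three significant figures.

I = a⁴/12 = 124⁴/12 = 1.970×10^7 mm⁴
I = 1.970×10^7 mm⁴ = 1.970×10^-5 m⁴
Effective length L_e = K·L = 2 × 4.33 = 8.660 m
P_cr = π²EI / L_e² = π² × 206×10⁹ × 1.970×10^-5 / 8.660² = 5.341×10^5 N

P_cr ≈ 534 kN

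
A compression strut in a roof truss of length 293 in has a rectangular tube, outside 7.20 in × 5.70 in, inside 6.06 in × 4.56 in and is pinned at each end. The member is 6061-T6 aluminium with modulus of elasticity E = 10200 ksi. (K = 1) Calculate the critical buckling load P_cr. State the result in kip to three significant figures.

Weak-axis I_min = (h_o·b_o³ − h_i·b_i³)/12 with b_o = 5.70, b_i = 4.560 in (shorter outer/inner sides).
I_min = (7.20×5.70³ − 6.060×4.560³)/12 = 63.23 in⁴
Effective length L_e = K·L = 1 × 293 = 293.0 in
P_cr = π²EI / L_e² = π² × 10200×10³ × 63.23 / 293.0² = 7.415×10^4 lb

P_cr ≈ 74.1 kip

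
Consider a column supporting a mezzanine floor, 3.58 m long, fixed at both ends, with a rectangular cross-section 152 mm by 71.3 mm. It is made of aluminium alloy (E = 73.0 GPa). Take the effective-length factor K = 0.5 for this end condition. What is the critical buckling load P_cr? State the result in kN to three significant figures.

Buckling occurs about the weak axis: I_min = h·b³/12 with b = 71.3 mm (the shorter side).
I_min = 152×71.3³/12 = 4.591×10^6 mm⁴
I = 4.591×10^6 mm⁴ = 4.591×10^-6 m⁴
Effective length L_e = K·L = 0.5 × 3.58 = 1.790 m
P_cr = π²EI / L_e² = π² × 73.0×10⁹ × 4.591×10^-6 / 1.790² = 1.032×10^6 N

P_cr ≈ 1030 kN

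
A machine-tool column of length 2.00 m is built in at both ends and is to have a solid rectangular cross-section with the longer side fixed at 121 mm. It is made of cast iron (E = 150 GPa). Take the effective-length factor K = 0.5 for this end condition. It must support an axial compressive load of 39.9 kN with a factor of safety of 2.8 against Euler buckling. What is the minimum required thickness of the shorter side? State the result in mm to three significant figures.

b ≈ 19.6 mm

Required P_cr = n·P = 2.8 × 39.9 = 111.7 kN
L_e = K·L = 0.5 × 2.00 = 1.000 m
Required I = P_cr·L_e²/(π²E) = 1.117×10^5 × 1.000² / (π² × 1.50×10^11) = 7.546×10^-8 m⁴
I_req = 7.546×10^4 mm⁴
Rectangle, weak axis: I_min = h·b³/12 with h = 121 mm fixed  ⇒  b = (12I/h)^(1/3) = 19.6 mm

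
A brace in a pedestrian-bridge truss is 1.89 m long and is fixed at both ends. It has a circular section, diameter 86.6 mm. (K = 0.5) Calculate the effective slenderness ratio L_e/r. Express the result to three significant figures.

λ ≈ 43.6

For a solid circle r = d/4 = 86.6/4 = 21.65 mm
L_e = K·L = 0.5 × 1.89 m = 0.9450 m = 945.00 mm
λ = L_e / r_min = 945.00 / 21.65 = 43.6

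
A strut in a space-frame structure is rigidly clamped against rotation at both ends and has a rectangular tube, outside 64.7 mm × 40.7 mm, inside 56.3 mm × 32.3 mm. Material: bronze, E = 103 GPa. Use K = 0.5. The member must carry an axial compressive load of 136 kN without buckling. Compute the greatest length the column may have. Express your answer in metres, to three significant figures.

Weak-axis I_min = (h_o·b_o³ − h_i·b_i³)/12 with b_o = 40.7, b_i = 32.30 mm (shorter outer/inner sides).
I_min = (64.7×40.7³ − 56.30×32.30³)/12 = 2.054×10^5 mm⁴
I = 2.054×10^-7 m⁴
At the buckling limit P_cr = P = 1.360×10^5 N
From P_cr = π²EI/(K·L)²:  L = (1/K)·√(π²EI/P_cr) = (1/0.5)·√(π²×1.03×10^11×2.054×10^-7/1.360×10^5)
L = 2.48 m

L_max ≈ 2.48 m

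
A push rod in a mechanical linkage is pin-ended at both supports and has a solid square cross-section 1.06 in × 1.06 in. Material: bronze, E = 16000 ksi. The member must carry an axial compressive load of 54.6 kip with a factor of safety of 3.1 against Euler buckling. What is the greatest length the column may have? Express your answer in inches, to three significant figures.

L_max ≈ 9.91 in

I = a⁴/12 = 1.06⁴/12 = 0.1052 in⁴
Required critical load P_cr = n·P = 3.1 × 54.6 = 169.3 kip = 1.693×10^5 lb
From P_cr = π²EI/(K·L)²:  L = (1/K)·√(π²EI/P_cr) = (1/1)·√(π²×1.60×10^7×0.1052/1.693×10^5)
L = 9.91 in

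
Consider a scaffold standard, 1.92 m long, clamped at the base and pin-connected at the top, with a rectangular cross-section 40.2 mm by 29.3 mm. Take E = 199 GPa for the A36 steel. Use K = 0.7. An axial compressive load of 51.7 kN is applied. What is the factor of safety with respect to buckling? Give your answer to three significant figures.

Buckling occurs about the weak axis: I_min = h·b³/12 with b = 29.3 mm (the shorter side).
I_min = 40.2×29.3³/12 = 8.427×10^4 mm⁴
I = 8.427×10^4 mm⁴ = 8.427×10^-8 m⁴
Effective length L_e = K·L = 0.7 × 1.92 = 1.344 m
P_cr = π²EI / L_e² = π² × 199×10⁹ × 8.427×10^-8 / 1.344² = 9.162×10^4 N
Factor of safety n = P_cr / P = 91.622 / 51.7 = 1.77

n ≈ 1.77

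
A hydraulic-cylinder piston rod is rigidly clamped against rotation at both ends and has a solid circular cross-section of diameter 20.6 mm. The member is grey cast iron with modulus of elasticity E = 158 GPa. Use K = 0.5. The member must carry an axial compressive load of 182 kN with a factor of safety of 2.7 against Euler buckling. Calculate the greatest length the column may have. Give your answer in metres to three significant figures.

I = πd⁴/64 = π×20.6⁴/64 = 8.840×10^3 mm⁴
I = 8.840×10^-9 m⁴
Required critical load P_cr = n·P = 2.7 × 182 = 491.4 kN = 4.914×10^5 N
From P_cr = π²EI/(K·L)²:  L = (1/K)·√(π²EI/P_cr) = (1/0.5)·√(π²×1.58×10^11×8.840×10^-9/4.914×10^5)
L = 0.335 m

L_max ≈ 0.335 m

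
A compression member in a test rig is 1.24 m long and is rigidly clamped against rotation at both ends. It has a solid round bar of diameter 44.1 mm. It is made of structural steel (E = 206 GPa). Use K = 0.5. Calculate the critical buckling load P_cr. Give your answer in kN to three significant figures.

I = πd⁴/64 = π×44.1⁴/64 = 1.857×10^5 mm⁴
I = 1.857×10^5 mm⁴ = 1.857×10^-7 m⁴
Effective length L_e = K·L = 0.5 × 1.24 = 0.6200 m
P_cr = π²EI / L_e² = π² × 206×10⁹ × 1.857×10^-7 / 0.6200² = 9.820×10^5 N

P_cr ≈ 982 kN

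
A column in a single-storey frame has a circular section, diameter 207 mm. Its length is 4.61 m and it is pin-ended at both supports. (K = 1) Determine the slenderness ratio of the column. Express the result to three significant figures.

I = πd⁴/64 = π×207⁴/64 = 9.013×10^7 mm⁴
A = 3.365×10^4 mm²;  r_min = √(I/A) = √(9.013×10^7/3.365×10^4) = 51.75 mm
L_e = K·L = 1 × 4.61 m = 4.610 m = 4610.0 mm
λ = L_e / r_min = 4610.0 / 51.75 = 89.1

λ ≈ 89.1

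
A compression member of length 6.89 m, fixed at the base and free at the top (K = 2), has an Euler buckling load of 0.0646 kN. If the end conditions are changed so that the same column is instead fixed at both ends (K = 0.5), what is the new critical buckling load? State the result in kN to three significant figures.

P_cr ∝ 1/K², so P_cr,new = P_cr,old × (K_old/K_new)² = 0.0646 × (2/0.5)²
= 0.0646 × 16.00 = 1.03 kN

P_cr ≈ 1.03 kN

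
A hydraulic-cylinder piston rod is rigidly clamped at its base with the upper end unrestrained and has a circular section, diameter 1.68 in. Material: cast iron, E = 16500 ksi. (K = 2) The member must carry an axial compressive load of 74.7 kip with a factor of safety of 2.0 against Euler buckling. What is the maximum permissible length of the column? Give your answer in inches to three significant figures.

L_max ≈ 10.3 in

I = πd⁴/64 = π×1.68⁴/64 = 0.3910 in⁴
Required critical load P_cr = n·P = 2.0 × 74.7 = 149.4 kip = 1.494×10^5 lb
From P_cr = π²EI/(K·L)²:  L = (1/K)·√(π²EI/P_cr) = (1/2)·√(π²×1.65×10^7×0.3910/1.494×10^5)
L = 10.3 in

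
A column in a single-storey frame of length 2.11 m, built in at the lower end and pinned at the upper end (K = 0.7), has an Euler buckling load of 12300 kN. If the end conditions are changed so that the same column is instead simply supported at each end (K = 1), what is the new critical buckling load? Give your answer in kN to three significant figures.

P_cr ≈ 6030 kN

P_cr ∝ 1/K², so P_cr,new = P_cr,old × (K_old/K_new)² = 12300 × (0.7/1)²
= 12300 × 0.4900 = 6030 kN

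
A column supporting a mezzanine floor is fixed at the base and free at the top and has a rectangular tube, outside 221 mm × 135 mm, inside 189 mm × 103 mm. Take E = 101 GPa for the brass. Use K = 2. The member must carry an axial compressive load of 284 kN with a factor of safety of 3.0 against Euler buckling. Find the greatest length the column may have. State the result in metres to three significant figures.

L_max ≈ 2.87 m

Weak-axis I_min = (h_o·b_o³ − h_i·b_i³)/12 with b_o = 135, b_i = 103.0 mm (shorter outer/inner sides).
I_min = (221×135³ − 189.0×103.0³)/12 = 2.810×10^7 mm⁴
I = 2.810×10^-5 m⁴
Required critical load P_cr = n·P = 3.0 × 284 = 852.0 kN = 8.520×10^5 N
From P_cr = π²EI/(K·L)²:  L = (1/K)·√(π²EI/P_cr) = (1/2)·√(π²×1.01×10^11×2.810×10^-5/8.520×10^5)
L = 2.87 m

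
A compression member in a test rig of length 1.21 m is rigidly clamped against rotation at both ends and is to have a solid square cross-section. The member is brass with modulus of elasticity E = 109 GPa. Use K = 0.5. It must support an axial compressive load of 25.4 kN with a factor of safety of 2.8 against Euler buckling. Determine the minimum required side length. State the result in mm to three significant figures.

Required P_cr = n·P = 2.8 × 25.4 = 71.12 kN
L_e = K·L = 0.5 × 1.21 = 0.6050 m
Required I = P_cr·L_e²/(π²E) = 7.112×10^4 × 0.6050² / (π² × 1.09×10^11) = 2.420×10^-8 m⁴
I_req = 2.420×10^4 mm⁴
Solid square: I = a⁴/12  ⇒  a = (12I)^(1/4) = (12×2.420×10^4)^(1/4) = 23.2 mm

a ≈ 23.2 mm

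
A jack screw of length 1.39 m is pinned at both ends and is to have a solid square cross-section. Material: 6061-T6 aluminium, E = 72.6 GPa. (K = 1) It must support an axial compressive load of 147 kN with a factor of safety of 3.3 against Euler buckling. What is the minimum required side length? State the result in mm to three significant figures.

a ≈ 62.9 mm

Required P_cr = n·P = 3.3 × 147 = 485.1 kN
L_e = K·L = 1 × 1.39 = 1.390 m
Required I = P_cr·L_e²/(π²E) = 4.851×10^5 × 1.390² / (π² × 7.26×10^10) = 1.308×10^-6 m⁴
I_req = 1.308×10^6 mm⁴
Solid square: I = a⁴/12  ⇒  a = (12I)^(1/4) = (12×1.308×10^6)^(1/4) = 62.9 mm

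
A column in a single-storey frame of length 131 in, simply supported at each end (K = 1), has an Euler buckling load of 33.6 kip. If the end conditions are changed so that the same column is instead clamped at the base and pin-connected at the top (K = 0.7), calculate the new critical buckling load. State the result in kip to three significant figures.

P_cr ≈ 68.6 kip

P_cr ∝ 1/K², so P_cr,new = P_cr,old × (K_old/K_new)² = 33.6 × (1/0.7)²
= 33.6 × 2.041 = 68.6 kip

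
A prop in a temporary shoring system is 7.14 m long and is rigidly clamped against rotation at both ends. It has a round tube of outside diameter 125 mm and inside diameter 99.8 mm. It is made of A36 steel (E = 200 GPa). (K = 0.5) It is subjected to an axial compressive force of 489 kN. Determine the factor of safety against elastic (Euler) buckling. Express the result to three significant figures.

n ≈ 2.25

d_o = 125 mm, d_i = 99.8 mm
I = π(d_o⁴ − d_i⁴)/64 = π(125⁴ − 99.80⁴)/64 = 7.115×10^6 mm⁴
I = 7.115×10^6 mm⁴ = 7.115×10^-6 m⁴
Effective length L_e = K·L = 0.5 × 7.14 = 3.570 m
P_cr = π²EI / L_e² = π² × 200×10⁹ × 7.115×10^-6 / 3.570² = 1.102×10^6 N
Factor of safety n = P_cr / P = 1101.9 / 489 = 2.25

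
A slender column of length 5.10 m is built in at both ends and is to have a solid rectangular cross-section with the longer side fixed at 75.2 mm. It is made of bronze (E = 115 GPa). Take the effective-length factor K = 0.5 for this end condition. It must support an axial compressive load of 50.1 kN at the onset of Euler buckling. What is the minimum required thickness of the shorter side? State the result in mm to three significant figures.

b ≈ 35.8 mm

L_e = K·L = 0.5 × 5.10 = 2.550 m
Required I = P_cr·L_e²/(π²E) = 5.010×10^4 × 2.550² / (π² × 1.15×10^11) = 2.870×10^-7 m⁴
I_req = 2.870×10^5 mm⁴
Rectangle, weak axis: I_min = h·b³/12 with h = 75.2 mm fixed  ⇒  b = (12I/h)^(1/3) = 35.8 mm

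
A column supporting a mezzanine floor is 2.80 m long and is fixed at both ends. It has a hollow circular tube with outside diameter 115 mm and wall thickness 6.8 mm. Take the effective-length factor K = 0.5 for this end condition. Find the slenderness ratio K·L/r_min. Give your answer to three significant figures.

Inner diameter d_i = 115 − 2×6.8 = 101.4 mm
I = π(d_o⁴ − d_i⁴)/64 = π(115⁴ − 101.4⁴)/64 = 3.396×10^6 mm⁴
A = 2.311×10^3 mm²;  r_min = √(I/A) = √(3.396×10^6/2.311×10^3) = 38.33 mm
L_e = K·L = 0.5 × 2.80 m = 1.400 m = 1400.0 mm
λ = L_e / r_min = 1400.0 / 38.33 = 36.5

λ ≈ 36.5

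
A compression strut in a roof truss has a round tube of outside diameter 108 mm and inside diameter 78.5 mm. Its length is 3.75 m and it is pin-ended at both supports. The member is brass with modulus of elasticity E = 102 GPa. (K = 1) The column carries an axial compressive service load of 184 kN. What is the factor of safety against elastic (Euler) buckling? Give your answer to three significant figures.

n ≈ 1.87

d_o = 108 mm, d_i = 78.5 mm
I = π(d_o⁴ − d_i⁴)/64 = π(108⁴ − 78.50⁴)/64 = 4.814×10^6 mm⁴
I = 4.814×10^6 mm⁴ = 4.814×10^-6 m⁴
Effective length L_e = K·L = 1 × 3.75 = 3.750 m
P_cr = π²EI / L_e² = π² × 102×10⁹ × 4.814×10^-6 / 3.750² = 3.446×10^5 N
Factor of safety n = P_cr / P = 344.64 / 184 = 1.87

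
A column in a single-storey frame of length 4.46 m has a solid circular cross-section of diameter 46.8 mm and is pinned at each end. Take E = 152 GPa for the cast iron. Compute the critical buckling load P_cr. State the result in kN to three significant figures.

I = πd⁴/64 = π×46.8⁴/64 = 2.355×10^5 mm⁴
I = 2.355×10^5 mm⁴ = 2.355×10^-7 m⁴
Effective length L_e = K·L = 1 × 4.46 = 4.460 m
P_cr = π²EI / L_e² = π² × 152×10⁹ × 2.355×10^-7 / 4.460² = 1.776×10^4 N

P_cr ≈ 17.8 kN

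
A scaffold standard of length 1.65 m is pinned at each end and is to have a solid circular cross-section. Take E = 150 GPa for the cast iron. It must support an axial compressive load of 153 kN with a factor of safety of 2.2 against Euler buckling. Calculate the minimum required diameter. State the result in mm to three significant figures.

d ≈ 59.6 mm

Required P_cr = n·P = 2.2 × 153 = 336.6 kN
L_e = K·L = 1 × 1.65 = 1.650 m
Required I = P_cr·L_e²/(π²E) = 3.366×10^5 × 1.650² / (π² × 1.50×10^11) = 6.190×10^-7 m⁴
I_req = 6.190×10^5 mm⁴
Solid circle: I = πd⁴/64  ⇒  d = (64I/π)^(1/4) = (64×6.190×10^5/π)^(1/4) = 59.6 mm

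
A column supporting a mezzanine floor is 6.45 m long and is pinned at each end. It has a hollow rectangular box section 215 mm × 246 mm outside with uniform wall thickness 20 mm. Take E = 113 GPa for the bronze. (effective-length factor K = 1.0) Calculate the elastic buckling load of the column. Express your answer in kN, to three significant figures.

P_cr ≈ 3000 kN

Inner dimensions: h_i = 246 − 2×20 = 206.0 mm, b_i = 215 − 2×20 = 175.0 mm
Weak-axis I_min = (h_o·b_o³ − h_i·b_i³)/12 with b_o = 215, b_i = 175.0 mm (shorter outer/inner sides).
I_min = (246×215³ − 206.0×175.0³)/12 = 1.117×10^8 mm⁴
I = 1.117×10^8 mm⁴ = 1.117×10^-4 m⁴
Effective length L_e = K·L = 1 × 6.45 = 6.450 m
P_cr = π²EI / L_e² = π² × 113×10⁹ × 1.117×10^-4 / 6.450² = 2.995×10^6 N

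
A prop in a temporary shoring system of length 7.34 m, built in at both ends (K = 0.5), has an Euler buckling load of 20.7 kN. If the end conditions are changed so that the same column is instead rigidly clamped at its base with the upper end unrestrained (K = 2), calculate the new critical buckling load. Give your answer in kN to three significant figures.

P_cr ≈ 1.29 kN

P_cr ∝ 1/K², so P_cr,new = P_cr,old × (K_old/K_new)² = 20.7 × (0.5/2)²
= 20.7 × 0.06250 = 1.29 kN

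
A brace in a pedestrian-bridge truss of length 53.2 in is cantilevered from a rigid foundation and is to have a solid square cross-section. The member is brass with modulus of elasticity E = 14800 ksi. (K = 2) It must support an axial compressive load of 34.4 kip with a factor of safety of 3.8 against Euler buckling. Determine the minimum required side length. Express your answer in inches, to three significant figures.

a ≈ 3.32 in

Required P_cr = n·P = 3.8 × 34.4 = 130.7 kip
L_e = K·L = 2 × 53.2 = 106.4 in
Required I = P_cr·L_e²/(π²E) = 1.307×10^5 × 106.4² / (π² × 1.48×10^7) = 10.13 in⁴
Solid square: I = a⁴/12  ⇒  a = (12I)^(1/4) = (12×10.13)^(1/4) = 3.32 in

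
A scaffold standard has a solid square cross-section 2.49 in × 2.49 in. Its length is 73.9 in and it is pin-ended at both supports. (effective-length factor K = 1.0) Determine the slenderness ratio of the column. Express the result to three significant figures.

λ ≈ 103

For a square r = a/√12 = 2.49/√12 = 0.7188 in
L_e = K·L = 1 × 73.9 = 73.90 in
λ = L_e / r_min = 73.900 / 0.7188 = 103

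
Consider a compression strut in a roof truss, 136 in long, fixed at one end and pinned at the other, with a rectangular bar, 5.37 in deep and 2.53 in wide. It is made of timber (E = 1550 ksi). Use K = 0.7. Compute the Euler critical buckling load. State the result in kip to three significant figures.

Buckling occurs about the weak axis: I_min = h·b³/12 with b = 2.53 in (the shorter side).
I_min = 5.37×2.53³/12 = 7.247 in⁴
Effective length L_e = K·L = 0.7 × 136 = 95.20 in
P_cr = π²EI / L_e² = π² × 1550×10³ × 7.247 / 95.20² = 1.223×10^4 lb

P_cr ≈ 12.2 kip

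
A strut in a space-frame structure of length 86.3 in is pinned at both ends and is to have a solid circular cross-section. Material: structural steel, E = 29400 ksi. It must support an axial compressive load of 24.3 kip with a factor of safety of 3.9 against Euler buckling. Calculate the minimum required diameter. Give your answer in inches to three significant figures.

Required P_cr = n·P = 3.9 × 24.3 = 94.77 kip
L_e = K·L = 1 × 86.3 = 86.30 in
Required I = P_cr·L_e²/(π²E) = 9.477×10^4 × 86.30² / (π² × 2.94×10^7) = 2.432 in⁴
Solid circle: I = πd⁴/64  ⇒  d = (64I/π)^(1/4) = (64×2.432/π)^(1/4) = 2.65 in

d ≈ 2.65 in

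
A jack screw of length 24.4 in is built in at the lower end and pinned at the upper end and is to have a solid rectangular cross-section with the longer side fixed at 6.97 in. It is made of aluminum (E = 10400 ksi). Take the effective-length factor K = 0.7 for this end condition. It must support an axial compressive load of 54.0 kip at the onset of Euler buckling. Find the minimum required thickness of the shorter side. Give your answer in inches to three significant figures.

b ≈ 0.642 in

L_e = K·L = 0.7 × 24.4 = 17.08 in
Required I = P_cr·L_e²/(π²E) = 5.400×10^4 × 17.08² / (π² × 1.04×10^7) = 0.1535 in⁴
Rectangle, weak axis: I_min = h·b³/12 with h = 6.97 in fixed  ⇒  b = (12I/h)^(1/3) = 0.642 in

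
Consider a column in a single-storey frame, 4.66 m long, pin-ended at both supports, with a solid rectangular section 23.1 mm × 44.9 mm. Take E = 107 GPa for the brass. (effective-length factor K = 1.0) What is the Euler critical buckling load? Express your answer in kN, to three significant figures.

P_cr ≈ 2.24 kN

Buckling occurs about the weak axis: I_min = h·b³/12 with b = 23.1 mm (the shorter side).
I_min = 44.9×23.1³/12 = 4.612×10^4 mm⁴
I = 4.612×10^4 mm⁴ = 4.612×10^-8 m⁴
Effective length L_e = K·L = 1 × 4.66 = 4.660 m
P_cr = π²EI / L_e² = π² × 107×10⁹ × 4.612×10^-8 / 4.660² = 2.243×10^3 N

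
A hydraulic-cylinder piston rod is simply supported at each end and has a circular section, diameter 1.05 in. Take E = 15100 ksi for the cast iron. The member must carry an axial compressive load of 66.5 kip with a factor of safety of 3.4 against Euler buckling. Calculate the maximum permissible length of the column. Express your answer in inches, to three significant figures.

L_max ≈ 6.27 in

I = πd⁴/64 = π×1.05⁴/64 = 5.967×10^-2 in⁴
Required critical load P_cr = n·P = 3.4 × 66.5 = 226.1 kip = 2.261×10^5 lb
From P_cr = π²EI/(K·L)²:  L = (1/K)·√(π²EI/P_cr) = (1/1)·√(π²×1.51×10^7×5.967×10^-2/2.261×10^5)
L = 6.27 in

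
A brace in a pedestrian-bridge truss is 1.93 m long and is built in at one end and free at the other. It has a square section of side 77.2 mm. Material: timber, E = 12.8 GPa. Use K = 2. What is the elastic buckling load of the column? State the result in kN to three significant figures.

P_cr ≈ 25.1 kN

I = a⁴/12 = 77.2⁴/12 = 2.960×10^6 mm⁴
I = 2.960×10^6 mm⁴ = 2.960×10^-6 m⁴
Effective length L_e = K·L = 2 × 1.93 = 3.860 m
P_cr = π²EI / L_e² = π² × 12.8×10⁹ × 2.960×10^-6 / 3.860² = 2.510×10^4 N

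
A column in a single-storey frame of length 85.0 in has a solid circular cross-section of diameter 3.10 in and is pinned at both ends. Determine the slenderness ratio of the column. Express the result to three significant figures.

λ ≈ 110

For a solid circle r = d/4 = 3.10/4 = 0.7750 in
L_e = K·L = 1 × 85.0 = 85.00 in
λ = L_e / r_min = 85.000 / 0.7750 = 110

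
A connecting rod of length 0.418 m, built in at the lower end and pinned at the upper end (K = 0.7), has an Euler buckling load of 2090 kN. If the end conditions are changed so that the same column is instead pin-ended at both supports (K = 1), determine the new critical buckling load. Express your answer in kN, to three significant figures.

P_cr ∝ 1/K², so P_cr,new = P_cr,old × (K_old/K_new)² = 2090 × (0.7/1)²
= 2090 × 0.4900 = 1020 kN

P_cr ≈ 1020 kN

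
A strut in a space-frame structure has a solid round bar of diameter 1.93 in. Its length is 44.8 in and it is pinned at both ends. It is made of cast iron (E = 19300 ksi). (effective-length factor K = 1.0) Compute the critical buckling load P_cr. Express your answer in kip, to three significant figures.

P_cr ≈ 64.6 kip

I = πd⁴/64 = π×1.93⁴/64 = 0.6811 in⁴
Effective length L_e = K·L = 1 × 44.8 = 44.80 in
P_cr = π²EI / L_e² = π² × 19300×10³ × 0.6811 / 44.80² = 6.464×10^4 lb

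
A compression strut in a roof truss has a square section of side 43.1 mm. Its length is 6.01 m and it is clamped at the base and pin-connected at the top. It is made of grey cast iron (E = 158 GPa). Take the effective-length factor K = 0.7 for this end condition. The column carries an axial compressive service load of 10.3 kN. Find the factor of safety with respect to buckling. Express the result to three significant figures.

I = a⁴/12 = 43.1⁴/12 = 2.876×10^5 mm⁴
I = 2.876×10^5 mm⁴ = 2.876×10^-7 m⁴
Effective length L_e = K·L = 0.7 × 6.01 = 4.207 m
P_cr = π²EI / L_e² = π² × 158×10⁹ × 2.876×10^-7 / 4.207² = 2.534×10^4 N
Factor of safety n = P_cr / P = 25.336 / 10.3 = 2.46

n ≈ 2.46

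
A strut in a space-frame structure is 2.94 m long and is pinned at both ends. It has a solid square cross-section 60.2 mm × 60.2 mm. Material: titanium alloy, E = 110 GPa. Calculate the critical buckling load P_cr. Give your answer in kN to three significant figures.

I = a⁴/12 = 60.2⁴/12 = 1.094×10^6 mm⁴
I = 1.094×10^6 mm⁴ = 1.094×10^-6 m⁴
Effective length L_e = K·L = 1 × 2.94 = 2.940 m
P_cr = π²EI / L_e² = π² × 110×10⁹ × 1.094×10^-6 / 2.940² = 1.375×10^5 N

P_cr ≈ 137 kN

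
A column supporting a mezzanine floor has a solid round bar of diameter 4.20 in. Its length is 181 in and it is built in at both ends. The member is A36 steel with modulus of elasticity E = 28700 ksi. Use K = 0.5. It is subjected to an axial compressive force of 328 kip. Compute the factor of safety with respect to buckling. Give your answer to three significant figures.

I = πd⁴/64 = π×4.20⁴/64 = 15.27 in⁴
Effective length L_e = K·L = 0.5 × 181 = 90.50 in
P_cr = π²EI / L_e² = π² × 28700×10³ × 15.27 / 90.50² = 5.283×10^5 lb
Factor of safety n = P_cr / P = 528.26 / 328 = 1.61

n ≈ 1.61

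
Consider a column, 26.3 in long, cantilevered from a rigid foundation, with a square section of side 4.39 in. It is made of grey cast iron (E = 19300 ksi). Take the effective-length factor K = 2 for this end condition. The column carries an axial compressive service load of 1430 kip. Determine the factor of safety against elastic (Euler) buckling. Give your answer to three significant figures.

n ≈ 1.49

I = a⁴/12 = 4.39⁴/12 = 30.95 in⁴
Effective length L_e = K·L = 2 × 26.3 = 52.60 in
P_cr = π²EI / L_e² = π² × 19300×10³ × 30.95 / 52.60² = 2.131×10^6 lb
Factor of safety n = P_cr / P = 2130.9 / 1430 = 1.49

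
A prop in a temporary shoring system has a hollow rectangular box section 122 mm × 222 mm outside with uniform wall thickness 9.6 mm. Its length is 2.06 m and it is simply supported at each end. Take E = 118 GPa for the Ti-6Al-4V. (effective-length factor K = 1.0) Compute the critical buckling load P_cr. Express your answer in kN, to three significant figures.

P_cr ≈ 4180 kN

Inner dimensions: h_i = 222 − 2×9.6 = 202.8 mm, b_i = 122 − 2×9.6 = 102.8 mm
Weak-axis I_min = (h_o·b_o³ − h_i·b_i³)/12 with b_o = 122, b_i = 102.8 mm (shorter outer/inner sides).
I_min = (222×122³ − 202.8×102.8³)/12 = 1.523×10^7 mm⁴
I = 1.523×10^7 mm⁴ = 1.523×10^-5 m⁴
Effective length L_e = K·L = 1 × 2.06 = 2.060 m
P_cr = π²EI / L_e² = π² × 118×10⁹ × 1.523×10^-5 / 2.060² = 4.181×10^6 N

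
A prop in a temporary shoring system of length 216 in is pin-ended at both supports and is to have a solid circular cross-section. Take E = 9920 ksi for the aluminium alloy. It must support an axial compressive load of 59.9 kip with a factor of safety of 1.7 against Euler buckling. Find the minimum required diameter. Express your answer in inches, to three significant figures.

Required P_cr = n·P = 1.7 × 59.9 = 101.8 kip
L_e = K·L = 1 × 216 = 216.0 in
Required I = P_cr·L_e²/(π²E) = 1.018×10^5 × 216.0² / (π² × 9.92×10^6) = 48.53 in⁴
Solid circle: I = πd⁴/64  ⇒  d = (64I/π)^(1/4) = (64×48.53/π)^(1/4) = 5.61 in

d ≈ 5.61 in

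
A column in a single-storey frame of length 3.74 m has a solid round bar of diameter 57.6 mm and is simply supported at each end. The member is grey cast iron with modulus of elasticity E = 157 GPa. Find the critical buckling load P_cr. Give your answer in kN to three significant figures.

I = πd⁴/64 = π×57.6⁴/64 = 5.403×10^5 mm⁴
I = 5.403×10^5 mm⁴ = 5.403×10^-7 m⁴
Effective length L_e = K·L = 1 × 3.74 = 3.740 m
P_cr = π²EI / L_e² = π² × 157×10⁹ × 5.403×10^-7 / 3.740² = 5.986×10^4 N

P_cr ≈ 59.9 kN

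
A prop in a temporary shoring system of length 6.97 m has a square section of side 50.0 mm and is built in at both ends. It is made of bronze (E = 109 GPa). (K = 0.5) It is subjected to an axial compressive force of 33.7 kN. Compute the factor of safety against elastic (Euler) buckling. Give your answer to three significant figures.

I = a⁴/12 = 50.0⁴/12 = 5.208×10^5 mm⁴
I = 5.208×10^5 mm⁴ = 5.208×10^-7 m⁴
Effective length L_e = K·L = 0.5 × 6.97 = 3.485 m
P_cr = π²EI / L_e² = π² × 109×10⁹ × 5.208×10^-7 / 3.485² = 4.613×10^4 N
Factor of safety n = P_cr / P = 46.134 / 33.7 = 1.37

n ≈ 1.37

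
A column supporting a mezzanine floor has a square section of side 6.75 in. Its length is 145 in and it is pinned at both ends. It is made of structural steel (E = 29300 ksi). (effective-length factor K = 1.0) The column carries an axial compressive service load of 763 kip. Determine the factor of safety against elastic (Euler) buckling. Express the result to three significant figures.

n ≈ 3.12

I = a⁴/12 = 6.75⁴/12 = 173.0 in⁴
Effective length L_e = K·L = 1 × 145 = 145.0 in
P_cr = π²EI / L_e² = π² × 29300×10³ × 173.0 / 145.0² = 2.379×10^6 lb
Factor of safety n = P_cr / P = 2379.4 / 763 = 3.12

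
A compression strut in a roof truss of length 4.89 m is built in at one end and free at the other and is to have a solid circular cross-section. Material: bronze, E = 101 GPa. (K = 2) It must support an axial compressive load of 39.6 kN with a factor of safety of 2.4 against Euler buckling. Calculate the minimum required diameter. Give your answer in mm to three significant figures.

d ≈ 117 mm

Required P_cr = n·P = 2.4 × 39.6 = 95.04 kN
L_e = K·L = 2 × 4.89 = 9.780 m
Required I = P_cr·L_e²/(π²E) = 9.504×10^4 × 9.780² / (π² × 1.01×10^11) = 9.119×10^-6 m⁴
I_req = 9.119×10^6 mm⁴
Solid circle: I = πd⁴/64  ⇒  d = (64I/π)^(1/4) = (64×9.119×10^6/π)^(1/4) = 117 mm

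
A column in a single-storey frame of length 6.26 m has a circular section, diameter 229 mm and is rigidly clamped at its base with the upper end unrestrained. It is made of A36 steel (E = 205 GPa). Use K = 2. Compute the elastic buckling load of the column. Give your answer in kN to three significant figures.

P_cr ≈ 1740 kN

I = πd⁴/64 = π×229⁴/64 = 1.350×10^8 mm⁴
I = 1.350×10^8 mm⁴ = 1.350×10^-4 m⁴
Effective length L_e = K·L = 2 × 6.26 = 12.52 m
P_cr = π²EI / L_e² = π² × 205×10⁹ × 1.350×10^-4 / 12.52² = 1.742×10^6 N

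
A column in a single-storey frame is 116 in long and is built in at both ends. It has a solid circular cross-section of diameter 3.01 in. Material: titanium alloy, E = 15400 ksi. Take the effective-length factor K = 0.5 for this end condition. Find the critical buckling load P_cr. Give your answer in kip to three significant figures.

P_cr ≈ 182 kip

I = πd⁴/64 = π×3.01⁴/64 = 4.029 in⁴
Effective length L_e = K·L = 0.5 × 116 = 58.00 in
P_cr = π²EI / L_e² = π² × 15400×10³ × 4.029 / 58.00² = 1.821×10^5 lb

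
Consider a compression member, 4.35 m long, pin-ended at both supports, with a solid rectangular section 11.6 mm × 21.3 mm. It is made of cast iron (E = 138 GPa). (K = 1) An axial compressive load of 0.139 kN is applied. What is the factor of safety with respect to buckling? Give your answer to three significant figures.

n ≈ 1.43

Buckling occurs about the weak axis: I_min = h·b³/12 with b = 11.6 mm (the shorter side).
I_min = 21.3×11.6³/12 = 2.771×10^3 mm⁴
I = 2.771×10^3 mm⁴ = 2.771×10^-9 m⁴
Effective length L_e = K·L = 1 × 4.35 = 4.350 m
P_cr = π²EI / L_e² = π² × 138×10⁹ × 2.771×10^-9 / 4.350² = 199.4 N
Factor of safety n = P_cr / P = 0.19942 / 0.139 = 1.43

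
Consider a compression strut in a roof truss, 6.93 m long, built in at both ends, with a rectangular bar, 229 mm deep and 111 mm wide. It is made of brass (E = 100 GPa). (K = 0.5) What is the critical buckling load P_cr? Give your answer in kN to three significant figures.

P_cr ≈ 2150 kN

Buckling occurs about the weak axis: I_min = h·b³/12 with b = 111 mm (the shorter side).
I_min = 229×111³/12 = 2.610×10^7 mm⁴
I = 2.610×10^7 mm⁴ = 2.610×10^-5 m⁴
Effective length L_e = K·L = 0.5 × 6.93 = 3.465 m
P_cr = π²EI / L_e² = π² × 100×10⁹ × 2.610×10^-5 / 3.465² = 2.145×10^6 N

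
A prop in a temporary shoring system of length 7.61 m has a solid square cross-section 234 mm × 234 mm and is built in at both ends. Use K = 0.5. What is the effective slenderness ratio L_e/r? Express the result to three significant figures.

λ ≈ 56.3

For a square r = a/√12 = 234/√12 = 67.55 mm
L_e = K·L = 0.5 × 7.61 m = 3.805 m = 3805.0 mm
λ = L_e / r_min = 3805.0 / 67.55 = 56.3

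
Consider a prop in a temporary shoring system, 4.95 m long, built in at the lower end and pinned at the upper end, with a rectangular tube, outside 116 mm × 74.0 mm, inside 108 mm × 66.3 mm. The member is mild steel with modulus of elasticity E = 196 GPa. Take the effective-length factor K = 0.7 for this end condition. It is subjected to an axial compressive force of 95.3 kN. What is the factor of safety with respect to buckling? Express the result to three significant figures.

Weak-axis I_min = (h_o·b_o³ − h_i·b_i³)/12 with b_o = 74.0, b_i = 66.30 mm (shorter outer/inner sides).
I_min = (116×74.0³ − 108.0×66.30³)/12 = 1.294×10^6 mm⁴
I = 1.294×10^6 mm⁴ = 1.294×10^-6 m⁴
Effective length L_e = K·L = 0.7 × 4.95 = 3.465 m
P_cr = π²EI / L_e² = π² × 196×10⁹ × 1.294×10^-6 / 3.465² = 2.085×10^5 N
Factor of safety n = P_cr / P = 208.53 / 95.3 = 2.19

n ≈ 2.19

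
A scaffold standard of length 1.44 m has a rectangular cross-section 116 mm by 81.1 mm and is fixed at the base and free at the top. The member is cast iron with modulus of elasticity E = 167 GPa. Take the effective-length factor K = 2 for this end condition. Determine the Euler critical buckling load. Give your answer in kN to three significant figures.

Buckling occurs about the weak axis: I_min = h·b³/12 with b = 81.1 mm (the shorter side).
I_min = 116×81.1³/12 = 5.156×10^6 mm⁴
I = 5.156×10^6 mm⁴ = 5.156×10^-6 m⁴
Effective length L_e = K·L = 2 × 1.44 = 2.880 m
P_cr = π²EI / L_e² = π² × 167×10⁹ × 5.156×10^-6 / 2.880² = 1.025×10^6 N

P_cr ≈ 1020 kN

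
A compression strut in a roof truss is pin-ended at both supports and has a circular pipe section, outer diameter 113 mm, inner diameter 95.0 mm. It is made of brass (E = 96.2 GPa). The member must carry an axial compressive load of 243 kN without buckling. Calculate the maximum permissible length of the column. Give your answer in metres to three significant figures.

d_o = 113 mm, d_i = 95.0 mm
I = π(d_o⁴ − d_i⁴)/64 = π(113⁴ − 95.00⁴)/64 = 4.005×10^6 mm⁴
I = 4.005×10^-6 m⁴
At the buckling limit P_cr = P = 2.430×10^5 N
From P_cr = π²EI/(K·L)²:  L = (1/K)·√(π²EI/P_cr) = (1/1)·√(π²×9.62×10^10×4.005×10^-6/2.430×10^5)
L = 3.96 m

L_max ≈ 3.96 m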